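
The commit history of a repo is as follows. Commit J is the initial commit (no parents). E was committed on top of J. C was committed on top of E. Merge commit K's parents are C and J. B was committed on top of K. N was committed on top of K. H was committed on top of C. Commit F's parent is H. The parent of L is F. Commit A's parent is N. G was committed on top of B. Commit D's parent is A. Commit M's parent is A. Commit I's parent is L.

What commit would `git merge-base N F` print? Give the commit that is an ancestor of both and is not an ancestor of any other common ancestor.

Ancestors of N: {C, E, J, K, N}.
Ancestors of F: {C, E, F, H, J}.
Common ancestors: {C, E, J}.
Among these, C is not an ancestor of any other common ancestor — it is the merge base.

C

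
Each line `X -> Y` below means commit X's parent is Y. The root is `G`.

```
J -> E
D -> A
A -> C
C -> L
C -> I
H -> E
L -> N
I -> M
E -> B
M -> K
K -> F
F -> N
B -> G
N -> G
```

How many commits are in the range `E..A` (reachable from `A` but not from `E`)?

Reachable from A: {A, C, F, G, I, K, L, M, N}.
Reachable from E: {B, E, G}.
In A's history but not E's: {A, C, F, I, K, L, M, N} — 8 commits.

8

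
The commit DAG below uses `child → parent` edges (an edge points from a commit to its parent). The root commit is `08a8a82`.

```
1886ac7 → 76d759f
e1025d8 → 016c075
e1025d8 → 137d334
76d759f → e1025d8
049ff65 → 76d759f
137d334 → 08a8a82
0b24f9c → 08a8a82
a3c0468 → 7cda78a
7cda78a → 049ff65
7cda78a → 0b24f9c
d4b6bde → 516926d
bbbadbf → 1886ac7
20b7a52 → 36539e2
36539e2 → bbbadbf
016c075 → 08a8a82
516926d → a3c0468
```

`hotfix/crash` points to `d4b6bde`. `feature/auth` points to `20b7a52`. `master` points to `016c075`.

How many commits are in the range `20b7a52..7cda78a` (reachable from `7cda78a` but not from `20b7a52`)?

3

Reachable from 7cda78a: {016c075, 049ff65, 08a8a82, 0b24f9c, 137d334, 76d759f, 7cda78a, e1025d8}.
Reachable from 20b7a52: {016c075, 08a8a82, 137d334, 1886ac7, 20b7a52, 36539e2, 76d759f, bbbadbf, e1025d8}.
In 7cda78a's history but not 20b7a52's: {049ff65, 0b24f9c, 7cda78a} — 3 commits.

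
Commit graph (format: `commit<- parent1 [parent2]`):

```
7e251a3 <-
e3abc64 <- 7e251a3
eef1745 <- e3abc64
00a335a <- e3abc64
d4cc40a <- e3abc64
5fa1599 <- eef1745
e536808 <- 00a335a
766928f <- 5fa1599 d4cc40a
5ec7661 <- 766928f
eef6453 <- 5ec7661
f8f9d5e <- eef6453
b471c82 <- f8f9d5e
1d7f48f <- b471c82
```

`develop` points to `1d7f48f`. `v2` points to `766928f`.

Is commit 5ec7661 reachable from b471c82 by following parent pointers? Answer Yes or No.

Yes

Ancestors of b471c82 (commits reachable by following parents): {5ec7661, 5fa1599, 766928f, 7e251a3, b471c82, d4cc40a, e3abc64, eef1745, eef6453, f8f9d5e}.
5ec7661 is in that set, so it is an ancestor of b471c82.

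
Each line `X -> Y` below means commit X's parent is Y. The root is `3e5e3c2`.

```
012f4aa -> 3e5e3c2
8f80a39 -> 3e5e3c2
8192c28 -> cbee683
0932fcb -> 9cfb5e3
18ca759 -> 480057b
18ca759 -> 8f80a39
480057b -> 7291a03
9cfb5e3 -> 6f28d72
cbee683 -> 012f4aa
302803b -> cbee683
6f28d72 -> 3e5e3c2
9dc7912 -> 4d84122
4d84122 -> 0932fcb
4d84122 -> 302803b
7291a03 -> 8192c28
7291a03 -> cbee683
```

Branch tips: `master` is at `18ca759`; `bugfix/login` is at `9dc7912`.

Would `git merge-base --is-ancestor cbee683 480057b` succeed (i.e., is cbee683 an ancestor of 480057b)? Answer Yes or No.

Yes

Ancestors of 480057b (commits reachable by following parents): {012f4aa, 3e5e3c2, 480057b, 7291a03, 8192c28, cbee683}.
cbee683 is in that set, so it is an ancestor of 480057b.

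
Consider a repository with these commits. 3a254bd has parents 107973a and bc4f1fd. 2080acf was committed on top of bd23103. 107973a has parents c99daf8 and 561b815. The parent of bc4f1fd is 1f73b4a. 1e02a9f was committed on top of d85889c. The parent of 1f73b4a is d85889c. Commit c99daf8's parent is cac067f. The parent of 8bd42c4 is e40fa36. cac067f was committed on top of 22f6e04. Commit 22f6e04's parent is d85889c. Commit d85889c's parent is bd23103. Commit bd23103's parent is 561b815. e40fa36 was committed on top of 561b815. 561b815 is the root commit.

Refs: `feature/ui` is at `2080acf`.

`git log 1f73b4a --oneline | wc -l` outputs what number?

Walking parent pointers from 1f73b4a: reachable set = {1f73b4a, 561b815, bd23103, d85889c}.
That is 4 commits.

4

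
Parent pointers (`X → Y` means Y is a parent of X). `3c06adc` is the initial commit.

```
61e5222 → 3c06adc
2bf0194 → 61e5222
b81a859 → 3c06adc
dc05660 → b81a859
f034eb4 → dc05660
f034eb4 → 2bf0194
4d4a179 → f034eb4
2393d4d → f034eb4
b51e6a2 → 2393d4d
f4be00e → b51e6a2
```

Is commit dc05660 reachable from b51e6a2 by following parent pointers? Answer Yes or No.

Yes

Ancestors of b51e6a2 (commits reachable by following parents): {2393d4d, 2bf0194, 3c06adc, 61e5222, b51e6a2, b81a859, dc05660, f034eb4}.
dc05660 is in that set, so it is an ancestor of b51e6a2.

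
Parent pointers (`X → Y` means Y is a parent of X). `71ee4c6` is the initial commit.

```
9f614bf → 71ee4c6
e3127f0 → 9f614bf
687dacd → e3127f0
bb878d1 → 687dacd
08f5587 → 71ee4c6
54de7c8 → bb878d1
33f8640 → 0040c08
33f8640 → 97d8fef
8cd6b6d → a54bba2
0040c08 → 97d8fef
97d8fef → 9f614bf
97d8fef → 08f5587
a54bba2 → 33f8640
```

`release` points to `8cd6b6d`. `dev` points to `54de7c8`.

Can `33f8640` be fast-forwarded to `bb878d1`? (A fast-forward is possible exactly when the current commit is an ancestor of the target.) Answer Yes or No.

A fast-forward from 33f8640 to bb878d1 is possible iff 33f8640 is an ancestor of bb878d1.
Ancestors of bb878d1: {687dacd, 71ee4c6, 9f614bf, bb878d1, e3127f0}.
33f8640 is not among them, so fast-forward is not possible.

No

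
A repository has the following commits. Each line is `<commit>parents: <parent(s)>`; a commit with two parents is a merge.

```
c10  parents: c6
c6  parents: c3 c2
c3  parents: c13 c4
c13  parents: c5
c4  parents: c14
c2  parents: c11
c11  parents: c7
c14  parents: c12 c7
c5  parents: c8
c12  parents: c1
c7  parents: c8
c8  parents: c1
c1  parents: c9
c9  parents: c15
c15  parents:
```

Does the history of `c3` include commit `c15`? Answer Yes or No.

Yes

Ancestors of c3 (commits reachable by following parents): {c1, c12, c13, c14, c15, c3, c4, c5, c7, c8, c9}.
c15 is in that set, so it is an ancestor of c3.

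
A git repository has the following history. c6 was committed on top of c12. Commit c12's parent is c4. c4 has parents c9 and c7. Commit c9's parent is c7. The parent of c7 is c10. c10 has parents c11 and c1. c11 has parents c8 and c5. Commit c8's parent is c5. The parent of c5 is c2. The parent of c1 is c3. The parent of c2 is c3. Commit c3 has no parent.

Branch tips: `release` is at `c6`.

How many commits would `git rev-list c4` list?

Walking parent pointers from c4: reachable set = {c1, c10, c11, c2, c3, c4, c5, c7, c8, c9}.
That is 10 commits.

10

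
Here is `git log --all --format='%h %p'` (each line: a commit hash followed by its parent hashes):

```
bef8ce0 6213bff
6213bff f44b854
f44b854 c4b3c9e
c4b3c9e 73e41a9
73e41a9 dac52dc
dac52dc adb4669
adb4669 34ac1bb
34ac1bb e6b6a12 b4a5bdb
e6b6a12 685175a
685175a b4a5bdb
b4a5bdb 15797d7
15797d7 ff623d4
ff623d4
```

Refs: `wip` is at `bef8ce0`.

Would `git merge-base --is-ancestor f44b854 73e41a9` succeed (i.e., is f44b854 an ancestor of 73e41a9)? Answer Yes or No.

No

Ancestors of 73e41a9: {15797d7, 34ac1bb, 685175a, 73e41a9, adb4669, b4a5bdb, dac52dc, e6b6a12, ff623d4}.
f44b854 is not in that set, so it is not an ancestor of 73e41a9.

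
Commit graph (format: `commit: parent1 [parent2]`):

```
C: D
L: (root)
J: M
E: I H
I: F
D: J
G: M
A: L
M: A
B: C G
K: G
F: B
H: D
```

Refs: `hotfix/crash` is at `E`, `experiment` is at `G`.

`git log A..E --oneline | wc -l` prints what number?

10

Reachable from E: {A, B, C, D, E, F, G, H, I, J, L, M}.
Reachable from A: {A, L}.
In E's history but not A's: {B, C, D, E, F, G, H, I, J, M} — 10 commits.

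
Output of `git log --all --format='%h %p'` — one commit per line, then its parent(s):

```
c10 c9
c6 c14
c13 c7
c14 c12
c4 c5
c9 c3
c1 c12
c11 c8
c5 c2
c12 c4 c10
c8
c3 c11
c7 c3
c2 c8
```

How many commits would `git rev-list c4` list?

4

Walking parent pointers from c4: reachable set = {c2, c4, c5, c8}.
That is 4 commits.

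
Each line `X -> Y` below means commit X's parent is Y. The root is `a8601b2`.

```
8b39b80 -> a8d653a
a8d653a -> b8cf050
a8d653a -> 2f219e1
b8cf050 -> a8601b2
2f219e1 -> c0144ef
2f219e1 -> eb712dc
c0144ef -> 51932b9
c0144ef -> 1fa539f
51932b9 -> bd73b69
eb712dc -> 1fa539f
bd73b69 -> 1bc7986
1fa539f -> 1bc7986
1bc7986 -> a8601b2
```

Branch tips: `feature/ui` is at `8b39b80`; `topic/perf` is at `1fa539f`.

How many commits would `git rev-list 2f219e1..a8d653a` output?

Reachable from a8d653a: {1bc7986, 1fa539f, 2f219e1, 51932b9, a8601b2, a8d653a, b8cf050, bd73b69, c0144ef, eb712dc}.
Reachable from 2f219e1: {1bc7986, 1fa539f, 2f219e1, 51932b9, a8601b2, bd73b69, c0144ef, eb712dc}.
In a8d653a's history but not 2f219e1's: {a8d653a, b8cf050} — 2 commits.

2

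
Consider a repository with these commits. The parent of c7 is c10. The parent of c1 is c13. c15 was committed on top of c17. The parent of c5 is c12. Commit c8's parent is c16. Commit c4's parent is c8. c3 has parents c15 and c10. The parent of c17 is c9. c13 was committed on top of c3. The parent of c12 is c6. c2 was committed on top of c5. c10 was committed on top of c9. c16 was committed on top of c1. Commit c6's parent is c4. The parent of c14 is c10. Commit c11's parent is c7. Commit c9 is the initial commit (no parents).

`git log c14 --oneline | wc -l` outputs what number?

3

Walking parent pointers from c14: reachable set = {c10, c14, c9}.
That is 3 commits.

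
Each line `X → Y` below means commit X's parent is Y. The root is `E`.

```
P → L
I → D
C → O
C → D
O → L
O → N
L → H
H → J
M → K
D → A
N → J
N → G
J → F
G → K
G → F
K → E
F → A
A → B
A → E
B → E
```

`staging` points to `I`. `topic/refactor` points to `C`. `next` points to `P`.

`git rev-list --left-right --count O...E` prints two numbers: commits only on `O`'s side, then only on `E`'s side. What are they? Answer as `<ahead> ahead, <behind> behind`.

Reachable from O: {A, B, E, F, G, H, J, K, L, N, O}.
Reachable from E: {E}.
Only in O's history (ahead): {A, B, F, G, H, J, K, L, N, O} — 10.
Only in E's history (behind): {} — 0.

10 ahead, 0 behind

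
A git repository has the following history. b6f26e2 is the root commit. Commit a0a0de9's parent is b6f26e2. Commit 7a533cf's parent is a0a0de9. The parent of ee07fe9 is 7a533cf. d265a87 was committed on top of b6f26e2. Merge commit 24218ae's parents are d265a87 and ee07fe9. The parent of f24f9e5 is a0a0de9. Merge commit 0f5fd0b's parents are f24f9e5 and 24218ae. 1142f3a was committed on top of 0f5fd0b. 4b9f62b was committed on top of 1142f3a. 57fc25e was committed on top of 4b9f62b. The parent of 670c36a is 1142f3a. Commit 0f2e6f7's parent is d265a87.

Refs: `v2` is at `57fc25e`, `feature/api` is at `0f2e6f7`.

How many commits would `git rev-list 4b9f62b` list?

Walking parent pointers from 4b9f62b: reachable set = {0f5fd0b, 1142f3a, 24218ae, 4b9f62b, 7a533cf, a0a0de9, b6f26e2, d265a87, ee07fe9, f24f9e5}.
That is 10 commits.

10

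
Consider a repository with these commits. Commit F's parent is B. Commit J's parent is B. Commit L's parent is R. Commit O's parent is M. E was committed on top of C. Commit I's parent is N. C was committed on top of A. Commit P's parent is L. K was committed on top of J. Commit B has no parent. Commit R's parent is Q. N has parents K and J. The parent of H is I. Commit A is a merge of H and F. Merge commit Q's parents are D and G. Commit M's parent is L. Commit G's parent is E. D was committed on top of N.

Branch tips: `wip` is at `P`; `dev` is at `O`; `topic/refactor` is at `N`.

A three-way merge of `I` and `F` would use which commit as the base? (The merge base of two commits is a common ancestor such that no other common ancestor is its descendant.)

Ancestors of I: {B, I, J, K, N}.
Ancestors of F: {B, F}.
Common ancestors: {B}.
The only common ancestor is B, so it is the merge base.

B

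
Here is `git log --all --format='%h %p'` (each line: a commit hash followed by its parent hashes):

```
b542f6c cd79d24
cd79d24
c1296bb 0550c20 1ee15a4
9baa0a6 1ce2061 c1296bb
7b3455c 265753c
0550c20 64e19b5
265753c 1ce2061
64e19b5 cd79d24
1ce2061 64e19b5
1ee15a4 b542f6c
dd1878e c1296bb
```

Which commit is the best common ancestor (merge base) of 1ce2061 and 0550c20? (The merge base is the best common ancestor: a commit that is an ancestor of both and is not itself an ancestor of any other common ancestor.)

Ancestors of 1ce2061: {1ce2061, 64e19b5, cd79d24}.
Ancestors of 0550c20: {0550c20, 64e19b5, cd79d24}.
Common ancestors: {64e19b5, cd79d24}.
Among these, 64e19b5 is not an ancestor of any other common ancestor — it is the merge base.

64e19b5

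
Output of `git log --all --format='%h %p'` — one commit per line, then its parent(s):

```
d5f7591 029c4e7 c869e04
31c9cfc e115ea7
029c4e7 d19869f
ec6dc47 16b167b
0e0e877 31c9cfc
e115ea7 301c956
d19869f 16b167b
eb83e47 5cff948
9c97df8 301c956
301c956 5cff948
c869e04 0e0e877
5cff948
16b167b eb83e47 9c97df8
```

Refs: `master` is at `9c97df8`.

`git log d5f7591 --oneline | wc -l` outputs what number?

Walking parent pointers from d5f7591: reachable set = {029c4e7, 0e0e877, 16b167b, 301c956, 31c9cfc, 5cff948, 9c97df8, c869e04, d19869f, d5f7591, e115ea7, eb83e47}.
That is 12 commits.

12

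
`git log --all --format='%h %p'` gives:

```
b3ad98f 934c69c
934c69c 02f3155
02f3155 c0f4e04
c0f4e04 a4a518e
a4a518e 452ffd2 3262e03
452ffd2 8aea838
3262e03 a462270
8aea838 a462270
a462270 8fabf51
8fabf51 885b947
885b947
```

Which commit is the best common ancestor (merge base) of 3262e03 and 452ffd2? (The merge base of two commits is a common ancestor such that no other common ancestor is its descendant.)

a462270

Ancestors of 3262e03: {3262e03, 885b947, 8fabf51, a462270}.
Ancestors of 452ffd2: {452ffd2, 885b947, 8aea838, 8fabf51, a462270}.
Common ancestors: {885b947, 8fabf51, a462270}.
Among these, a462270 is not an ancestor of any other common ancestor — it is the merge base.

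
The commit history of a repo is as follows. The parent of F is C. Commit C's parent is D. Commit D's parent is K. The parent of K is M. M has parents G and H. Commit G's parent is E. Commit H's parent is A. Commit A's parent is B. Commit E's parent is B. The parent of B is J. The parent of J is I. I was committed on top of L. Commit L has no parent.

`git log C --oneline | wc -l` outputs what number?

12

Walking parent pointers from C: reachable set = {A, B, C, D, E, G, H, I, J, K, L, M}.
That is 12 commits.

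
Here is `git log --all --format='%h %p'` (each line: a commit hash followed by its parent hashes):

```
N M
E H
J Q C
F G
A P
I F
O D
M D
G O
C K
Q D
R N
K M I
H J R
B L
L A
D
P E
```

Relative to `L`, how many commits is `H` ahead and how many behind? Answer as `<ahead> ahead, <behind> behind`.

Reachable from H: {C, D, F, G, H, I, J, K, M, N, O, Q, R}.
Reachable from L: {A, C, D, E, F, G, H, I, J, K, L, M, N, O, P, Q, R}.
Only in H's history (ahead): {} — 0.
Only in L's history (behind): {A, E, L, P} — 4.

0 ahead, 4 behind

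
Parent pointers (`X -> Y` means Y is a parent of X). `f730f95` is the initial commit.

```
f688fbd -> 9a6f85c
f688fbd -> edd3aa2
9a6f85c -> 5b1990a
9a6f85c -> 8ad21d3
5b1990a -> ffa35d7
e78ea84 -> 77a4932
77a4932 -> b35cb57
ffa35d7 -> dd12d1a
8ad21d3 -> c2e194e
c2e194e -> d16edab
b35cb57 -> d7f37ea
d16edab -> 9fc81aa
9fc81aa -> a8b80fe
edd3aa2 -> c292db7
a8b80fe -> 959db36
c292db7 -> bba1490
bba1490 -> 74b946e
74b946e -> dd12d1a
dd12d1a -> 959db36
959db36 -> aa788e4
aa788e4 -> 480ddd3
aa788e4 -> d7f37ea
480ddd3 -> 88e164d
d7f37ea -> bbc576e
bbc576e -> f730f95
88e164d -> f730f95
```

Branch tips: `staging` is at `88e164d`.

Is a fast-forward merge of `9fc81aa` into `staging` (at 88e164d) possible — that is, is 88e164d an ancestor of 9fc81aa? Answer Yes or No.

Yes

A fast-forward from 88e164d to 9fc81aa is possible iff 88e164d is an ancestor of 9fc81aa.
Ancestors of 9fc81aa: {480ddd3, 88e164d, 959db36, 9fc81aa, a8b80fe, aa788e4, bbc576e, d7f37ea, f730f95}.
88e164d is among them, so fast-forward is possible.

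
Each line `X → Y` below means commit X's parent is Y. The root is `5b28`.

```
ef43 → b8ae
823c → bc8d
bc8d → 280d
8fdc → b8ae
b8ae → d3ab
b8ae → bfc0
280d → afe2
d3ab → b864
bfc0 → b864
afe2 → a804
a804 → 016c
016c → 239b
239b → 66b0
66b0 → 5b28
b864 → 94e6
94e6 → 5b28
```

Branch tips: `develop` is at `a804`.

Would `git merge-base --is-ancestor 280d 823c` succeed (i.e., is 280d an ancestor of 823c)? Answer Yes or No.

Yes

Ancestors of 823c (commits reachable by following parents): {016c, 239b, 280d, 5b28, 66b0, 823c, a804, afe2, bc8d}.
280d is in that set, so it is an ancestor of 823c.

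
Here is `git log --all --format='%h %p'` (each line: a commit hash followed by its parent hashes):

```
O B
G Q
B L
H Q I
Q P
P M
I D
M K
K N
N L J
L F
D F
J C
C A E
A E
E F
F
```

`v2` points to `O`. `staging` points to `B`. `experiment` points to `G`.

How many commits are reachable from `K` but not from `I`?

7

Reachable from K: {A, C, E, F, J, K, L, N}.
Reachable from I: {D, F, I}.
In K's history but not I's: {A, C, E, J, K, L, N} — 7 commits.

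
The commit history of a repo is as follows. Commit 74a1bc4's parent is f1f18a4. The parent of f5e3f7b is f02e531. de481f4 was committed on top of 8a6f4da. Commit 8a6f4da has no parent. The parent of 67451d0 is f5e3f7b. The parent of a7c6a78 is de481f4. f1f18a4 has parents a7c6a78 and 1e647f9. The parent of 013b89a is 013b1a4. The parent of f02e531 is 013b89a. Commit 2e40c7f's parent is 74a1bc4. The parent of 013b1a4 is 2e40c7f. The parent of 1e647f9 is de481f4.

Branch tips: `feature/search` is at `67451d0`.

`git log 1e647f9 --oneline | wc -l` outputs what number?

Walking parent pointers from 1e647f9: reachable set = {1e647f9, 8a6f4da, de481f4}.
That is 3 commits.

3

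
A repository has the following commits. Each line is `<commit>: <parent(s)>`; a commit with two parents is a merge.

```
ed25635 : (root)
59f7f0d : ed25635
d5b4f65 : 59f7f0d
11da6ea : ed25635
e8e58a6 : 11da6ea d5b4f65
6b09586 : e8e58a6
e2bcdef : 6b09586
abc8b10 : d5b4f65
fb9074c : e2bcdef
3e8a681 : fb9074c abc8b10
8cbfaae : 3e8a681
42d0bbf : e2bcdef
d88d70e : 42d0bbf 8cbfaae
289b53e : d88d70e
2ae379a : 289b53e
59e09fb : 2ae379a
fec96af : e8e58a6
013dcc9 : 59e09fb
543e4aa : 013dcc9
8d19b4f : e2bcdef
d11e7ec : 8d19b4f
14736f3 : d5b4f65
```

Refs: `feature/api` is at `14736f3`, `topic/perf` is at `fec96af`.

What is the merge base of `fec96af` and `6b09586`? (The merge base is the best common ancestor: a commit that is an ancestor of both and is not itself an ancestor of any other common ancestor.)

e8e58a6

Ancestors of fec96af: {11da6ea, 59f7f0d, d5b4f65, e8e58a6, ed25635, fec96af}.
Ancestors of 6b09586: {11da6ea, 59f7f0d, 6b09586, d5b4f65, e8e58a6, ed25635}.
Common ancestors: {11da6ea, 59f7f0d, d5b4f65, e8e58a6, ed25635}.
Among these, e8e58a6 is not an ancestor of any other common ancestor — it is the merge base.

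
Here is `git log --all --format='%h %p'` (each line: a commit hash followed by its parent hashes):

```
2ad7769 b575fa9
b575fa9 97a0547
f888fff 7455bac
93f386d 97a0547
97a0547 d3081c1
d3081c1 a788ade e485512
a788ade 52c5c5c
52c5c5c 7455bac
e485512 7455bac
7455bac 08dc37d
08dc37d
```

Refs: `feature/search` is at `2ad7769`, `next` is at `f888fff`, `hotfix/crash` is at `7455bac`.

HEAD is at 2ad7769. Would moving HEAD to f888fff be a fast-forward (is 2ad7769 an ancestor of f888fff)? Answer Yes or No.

A fast-forward from 2ad7769 to f888fff is possible iff 2ad7769 is an ancestor of f888fff.
Ancestors of f888fff: {08dc37d, 7455bac, f888fff}.
2ad7769 is not among them, so fast-forward is not possible.

No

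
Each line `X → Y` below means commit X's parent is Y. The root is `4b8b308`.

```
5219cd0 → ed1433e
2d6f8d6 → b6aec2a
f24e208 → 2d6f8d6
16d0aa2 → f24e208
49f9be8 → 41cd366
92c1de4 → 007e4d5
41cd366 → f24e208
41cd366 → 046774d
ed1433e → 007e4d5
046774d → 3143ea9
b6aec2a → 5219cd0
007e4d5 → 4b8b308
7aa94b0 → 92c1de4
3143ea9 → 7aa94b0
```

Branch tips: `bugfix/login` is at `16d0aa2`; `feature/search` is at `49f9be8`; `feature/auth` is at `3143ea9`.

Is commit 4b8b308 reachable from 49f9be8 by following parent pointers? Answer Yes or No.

Ancestors of 49f9be8 (commits reachable by following parents): {007e4d5, 046774d, 2d6f8d6, 3143ea9, 41cd366, 49f9be8, 4b8b308, 5219cd0, 7aa94b0, 92c1de4, b6aec2a, ed1433e, f24e208}.
4b8b308 is in that set, so it is an ancestor of 49f9be8.

Yes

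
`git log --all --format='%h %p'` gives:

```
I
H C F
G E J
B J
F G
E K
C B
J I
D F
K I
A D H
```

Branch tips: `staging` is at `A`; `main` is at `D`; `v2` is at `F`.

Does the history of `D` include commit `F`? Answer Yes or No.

Ancestors of D (commits reachable by following parents): {D, E, F, G, I, J, K}.
F is in that set, so it is an ancestor of D.

Yes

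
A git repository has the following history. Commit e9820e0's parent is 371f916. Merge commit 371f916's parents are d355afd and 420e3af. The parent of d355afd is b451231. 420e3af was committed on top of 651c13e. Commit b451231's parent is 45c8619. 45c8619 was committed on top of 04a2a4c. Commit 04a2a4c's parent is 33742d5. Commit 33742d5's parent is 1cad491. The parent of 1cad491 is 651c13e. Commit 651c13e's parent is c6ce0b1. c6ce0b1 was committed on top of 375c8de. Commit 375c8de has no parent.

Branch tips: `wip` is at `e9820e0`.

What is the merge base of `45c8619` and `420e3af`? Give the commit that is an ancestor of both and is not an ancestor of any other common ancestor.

Ancestors of 45c8619: {04a2a4c, 1cad491, 33742d5, 375c8de, 45c8619, 651c13e, c6ce0b1}.
Ancestors of 420e3af: {375c8de, 420e3af, 651c13e, c6ce0b1}.
Common ancestors: {375c8de, 651c13e, c6ce0b1}.
Among these, 651c13e is not an ancestor of any other common ancestor — it is the merge base.

651c13e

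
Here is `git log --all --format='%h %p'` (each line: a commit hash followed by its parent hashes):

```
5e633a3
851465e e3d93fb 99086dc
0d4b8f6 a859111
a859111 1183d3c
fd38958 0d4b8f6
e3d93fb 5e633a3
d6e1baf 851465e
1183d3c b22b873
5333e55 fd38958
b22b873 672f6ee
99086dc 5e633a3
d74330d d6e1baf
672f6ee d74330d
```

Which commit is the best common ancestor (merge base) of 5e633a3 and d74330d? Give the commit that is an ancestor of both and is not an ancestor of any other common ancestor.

5e633a3

Ancestors of 5e633a3: {5e633a3}.
Ancestors of d74330d: {5e633a3, 851465e, 99086dc, d6e1baf, d74330d, e3d93fb}.
Common ancestors: {5e633a3}.
The only common ancestor is 5e633a3, so it is the merge base.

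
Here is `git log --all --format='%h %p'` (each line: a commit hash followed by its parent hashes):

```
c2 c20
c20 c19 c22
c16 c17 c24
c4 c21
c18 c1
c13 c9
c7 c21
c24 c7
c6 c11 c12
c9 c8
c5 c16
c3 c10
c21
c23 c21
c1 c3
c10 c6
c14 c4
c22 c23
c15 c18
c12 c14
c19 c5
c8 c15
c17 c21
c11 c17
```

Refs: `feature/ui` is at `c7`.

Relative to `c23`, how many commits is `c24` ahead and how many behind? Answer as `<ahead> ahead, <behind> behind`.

Reachable from c24: {c21, c24, c7}.
Reachable from c23: {c21, c23}.
Only in c24's history (ahead): {c24, c7} — 2.
Only in c23's history (behind): {c23} — 1.

2 ahead, 1 behind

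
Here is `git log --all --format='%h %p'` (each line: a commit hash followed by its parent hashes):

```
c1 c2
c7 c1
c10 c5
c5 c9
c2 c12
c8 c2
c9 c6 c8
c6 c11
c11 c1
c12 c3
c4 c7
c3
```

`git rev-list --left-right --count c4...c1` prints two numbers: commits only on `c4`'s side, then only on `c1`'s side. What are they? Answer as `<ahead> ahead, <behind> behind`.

2 ahead, 0 behind

Reachable from c4: {c1, c12, c2, c3, c4, c7}.
Reachable from c1: {c1, c12, c2, c3}.
Only in c4's history (ahead): {c4, c7} — 2.
Only in c1's history (behind): {} — 0.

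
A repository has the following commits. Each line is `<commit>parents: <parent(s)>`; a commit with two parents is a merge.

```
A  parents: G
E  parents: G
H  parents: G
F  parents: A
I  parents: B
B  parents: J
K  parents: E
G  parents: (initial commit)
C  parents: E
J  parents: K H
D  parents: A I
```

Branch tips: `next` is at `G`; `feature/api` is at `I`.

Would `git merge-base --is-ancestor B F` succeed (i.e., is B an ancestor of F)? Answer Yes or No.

Ancestors of F: {A, F, G}.
B is not in that set, so it is not an ancestor of F.

No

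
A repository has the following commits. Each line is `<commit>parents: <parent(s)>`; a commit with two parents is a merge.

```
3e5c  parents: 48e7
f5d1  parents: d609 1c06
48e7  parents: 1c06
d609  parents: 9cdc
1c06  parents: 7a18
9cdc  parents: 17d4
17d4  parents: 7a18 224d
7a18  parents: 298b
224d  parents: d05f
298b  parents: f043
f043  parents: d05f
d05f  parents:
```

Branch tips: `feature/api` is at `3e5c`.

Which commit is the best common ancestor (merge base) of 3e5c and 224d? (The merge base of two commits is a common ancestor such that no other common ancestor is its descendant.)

d05f

Ancestors of 3e5c: {1c06, 298b, 3e5c, 48e7, 7a18, d05f, f043}.
Ancestors of 224d: {224d, d05f}.
Common ancestors: {d05f}.
The only common ancestor is d05f, so it is the merge base.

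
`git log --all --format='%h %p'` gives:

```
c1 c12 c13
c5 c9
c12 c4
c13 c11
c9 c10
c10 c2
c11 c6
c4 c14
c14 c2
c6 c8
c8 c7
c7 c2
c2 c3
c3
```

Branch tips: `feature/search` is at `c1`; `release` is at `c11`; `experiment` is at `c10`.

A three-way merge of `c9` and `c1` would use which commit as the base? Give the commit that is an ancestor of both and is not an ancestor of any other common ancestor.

c2

Ancestors of c9: {c10, c2, c3, c9}.
Ancestors of c1: {c1, c11, c12, c13, c14, c2, c3, c4, c6, c7, c8}.
Common ancestors: {c2, c3}.
Among these, c2 is not an ancestor of any other common ancestor — it is the merge base.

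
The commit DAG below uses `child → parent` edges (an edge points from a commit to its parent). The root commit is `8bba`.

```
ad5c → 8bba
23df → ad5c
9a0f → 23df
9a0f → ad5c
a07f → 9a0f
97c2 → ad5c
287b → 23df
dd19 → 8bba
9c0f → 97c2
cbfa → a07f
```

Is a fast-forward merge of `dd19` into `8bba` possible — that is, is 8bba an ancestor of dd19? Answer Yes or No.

Yes

A fast-forward from 8bba to dd19 is possible iff 8bba is an ancestor of dd19.
Ancestors of dd19: {8bba, dd19}.
8bba is among them, so fast-forward is possible.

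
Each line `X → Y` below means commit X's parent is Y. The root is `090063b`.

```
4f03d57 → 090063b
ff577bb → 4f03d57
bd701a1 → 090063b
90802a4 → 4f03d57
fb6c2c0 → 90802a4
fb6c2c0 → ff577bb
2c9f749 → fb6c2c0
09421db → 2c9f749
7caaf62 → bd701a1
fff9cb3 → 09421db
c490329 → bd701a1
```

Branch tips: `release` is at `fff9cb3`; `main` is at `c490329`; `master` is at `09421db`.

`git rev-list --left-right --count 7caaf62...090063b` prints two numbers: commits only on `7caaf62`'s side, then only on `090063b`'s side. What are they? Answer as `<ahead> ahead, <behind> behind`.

2 ahead, 0 behind

Reachable from 7caaf62: {090063b, 7caaf62, bd701a1}.
Reachable from 090063b: {090063b}.
Only in 7caaf62's history (ahead): {7caaf62, bd701a1} — 2.
Only in 090063b's history (behind): {} — 0.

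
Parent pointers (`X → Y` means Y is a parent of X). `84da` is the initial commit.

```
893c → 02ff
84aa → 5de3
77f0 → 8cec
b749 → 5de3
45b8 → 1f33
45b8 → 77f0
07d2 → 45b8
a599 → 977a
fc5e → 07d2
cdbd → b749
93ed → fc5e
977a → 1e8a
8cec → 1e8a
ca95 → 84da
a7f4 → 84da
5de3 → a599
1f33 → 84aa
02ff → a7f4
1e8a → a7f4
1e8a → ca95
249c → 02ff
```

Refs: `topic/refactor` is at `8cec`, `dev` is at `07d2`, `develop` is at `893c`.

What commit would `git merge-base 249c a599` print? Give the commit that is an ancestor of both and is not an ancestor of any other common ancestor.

a7f4

Ancestors of 249c: {02ff, 249c, 84da, a7f4}.
Ancestors of a599: {1e8a, 84da, 977a, a599, a7f4, ca95}.
Common ancestors: {84da, a7f4}.
Among these, a7f4 is not an ancestor of any other common ancestor — it is the merge base.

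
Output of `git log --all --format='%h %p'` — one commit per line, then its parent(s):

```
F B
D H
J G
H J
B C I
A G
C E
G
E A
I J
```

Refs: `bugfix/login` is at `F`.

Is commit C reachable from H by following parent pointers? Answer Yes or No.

Ancestors of H: {G, H, J}.
C is not in that set, so it is not an ancestor of H.

No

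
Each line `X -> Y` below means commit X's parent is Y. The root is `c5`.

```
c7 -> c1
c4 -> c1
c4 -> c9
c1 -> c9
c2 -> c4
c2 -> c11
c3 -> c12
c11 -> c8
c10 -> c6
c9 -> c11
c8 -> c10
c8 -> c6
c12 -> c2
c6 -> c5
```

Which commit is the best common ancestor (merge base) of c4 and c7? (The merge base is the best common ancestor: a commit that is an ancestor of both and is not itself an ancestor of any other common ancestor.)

c1

Ancestors of c4: {c1, c10, c11, c4, c5, c6, c8, c9}.
Ancestors of c7: {c1, c10, c11, c5, c6, c7, c8, c9}.
Common ancestors: {c1, c10, c11, c5, c6, c8, c9}.
Among these, c1 is not an ancestor of any other common ancestor — it is the merge base.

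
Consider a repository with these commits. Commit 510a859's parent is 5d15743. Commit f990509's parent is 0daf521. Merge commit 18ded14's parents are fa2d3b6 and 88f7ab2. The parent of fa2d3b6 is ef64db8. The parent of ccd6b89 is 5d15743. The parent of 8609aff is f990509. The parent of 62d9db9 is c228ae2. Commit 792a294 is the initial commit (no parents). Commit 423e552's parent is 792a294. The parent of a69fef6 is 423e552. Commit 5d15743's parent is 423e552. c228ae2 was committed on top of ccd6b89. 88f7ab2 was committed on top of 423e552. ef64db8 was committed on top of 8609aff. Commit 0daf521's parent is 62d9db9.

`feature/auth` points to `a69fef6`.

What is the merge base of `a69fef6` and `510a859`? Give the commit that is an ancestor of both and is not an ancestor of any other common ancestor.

Ancestors of a69fef6: {423e552, 792a294, a69fef6}.
Ancestors of 510a859: {423e552, 510a859, 5d15743, 792a294}.
Common ancestors: {423e552, 792a294}.
Among these, 423e552 is not an ancestor of any other common ancestor — it is the merge base.

423e552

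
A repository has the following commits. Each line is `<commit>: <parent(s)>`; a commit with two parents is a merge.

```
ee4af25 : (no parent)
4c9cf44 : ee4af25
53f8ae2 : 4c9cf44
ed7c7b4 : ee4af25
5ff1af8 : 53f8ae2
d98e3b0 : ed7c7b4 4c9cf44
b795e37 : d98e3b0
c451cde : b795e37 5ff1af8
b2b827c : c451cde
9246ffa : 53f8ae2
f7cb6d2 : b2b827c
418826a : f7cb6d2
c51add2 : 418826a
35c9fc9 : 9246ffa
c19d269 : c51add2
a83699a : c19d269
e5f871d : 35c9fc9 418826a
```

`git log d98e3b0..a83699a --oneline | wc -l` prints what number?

10

Reachable from a83699a: {418826a, 4c9cf44, 53f8ae2, 5ff1af8, a83699a, b2b827c, b795e37, c19d269, c451cde, c51add2, d98e3b0, ed7c7b4, ee4af25, f7cb6d2}.
Reachable from d98e3b0: {4c9cf44, d98e3b0, ed7c7b4, ee4af25}.
In a83699a's history but not d98e3b0's: {418826a, 53f8ae2, 5ff1af8, a83699a, b2b827c, b795e37, c19d269, c451cde, c51add2, f7cb6d2} — 10 commits.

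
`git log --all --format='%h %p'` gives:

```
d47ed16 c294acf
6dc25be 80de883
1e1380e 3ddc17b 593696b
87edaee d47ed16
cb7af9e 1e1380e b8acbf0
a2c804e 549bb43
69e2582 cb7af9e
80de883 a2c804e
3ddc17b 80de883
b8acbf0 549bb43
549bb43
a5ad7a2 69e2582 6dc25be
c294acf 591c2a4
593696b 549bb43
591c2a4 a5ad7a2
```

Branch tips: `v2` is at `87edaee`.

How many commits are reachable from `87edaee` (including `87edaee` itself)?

Walking parent pointers from 87edaee: reachable set = {1e1380e, 3ddc17b, 549bb43, 591c2a4, 593696b, 69e2582, 6dc25be, 80de883, 87edaee, a2c804e, a5ad7a2, b8acbf0, c294acf, cb7af9e, d47ed16}.
That is 15 commits.

15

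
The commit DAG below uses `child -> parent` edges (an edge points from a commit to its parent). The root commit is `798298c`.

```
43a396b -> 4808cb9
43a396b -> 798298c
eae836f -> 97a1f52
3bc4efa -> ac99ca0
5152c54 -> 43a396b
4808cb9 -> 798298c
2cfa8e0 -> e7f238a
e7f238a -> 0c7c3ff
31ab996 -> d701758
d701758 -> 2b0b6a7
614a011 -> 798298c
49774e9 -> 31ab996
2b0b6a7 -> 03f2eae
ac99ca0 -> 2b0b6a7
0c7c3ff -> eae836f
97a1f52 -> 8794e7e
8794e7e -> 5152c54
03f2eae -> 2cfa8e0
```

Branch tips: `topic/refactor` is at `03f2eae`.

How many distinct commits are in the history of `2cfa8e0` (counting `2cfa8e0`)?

10

Walking parent pointers from 2cfa8e0: reachable set = {0c7c3ff, 2cfa8e0, 43a396b, 4808cb9, 5152c54, 798298c, 8794e7e, 97a1f52, e7f238a, eae836f}.
That is 10 commits.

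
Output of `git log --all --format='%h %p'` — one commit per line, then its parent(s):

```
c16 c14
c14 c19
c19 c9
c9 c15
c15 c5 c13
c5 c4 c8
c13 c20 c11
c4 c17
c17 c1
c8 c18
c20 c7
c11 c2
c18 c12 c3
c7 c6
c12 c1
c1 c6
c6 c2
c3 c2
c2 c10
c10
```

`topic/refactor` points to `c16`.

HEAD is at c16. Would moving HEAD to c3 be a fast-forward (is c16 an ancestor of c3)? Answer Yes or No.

No

A fast-forward from c16 to c3 is possible iff c16 is an ancestor of c3.
Ancestors of c3: {c10, c2, c3}.
c16 is not among them, so fast-forward is not possible.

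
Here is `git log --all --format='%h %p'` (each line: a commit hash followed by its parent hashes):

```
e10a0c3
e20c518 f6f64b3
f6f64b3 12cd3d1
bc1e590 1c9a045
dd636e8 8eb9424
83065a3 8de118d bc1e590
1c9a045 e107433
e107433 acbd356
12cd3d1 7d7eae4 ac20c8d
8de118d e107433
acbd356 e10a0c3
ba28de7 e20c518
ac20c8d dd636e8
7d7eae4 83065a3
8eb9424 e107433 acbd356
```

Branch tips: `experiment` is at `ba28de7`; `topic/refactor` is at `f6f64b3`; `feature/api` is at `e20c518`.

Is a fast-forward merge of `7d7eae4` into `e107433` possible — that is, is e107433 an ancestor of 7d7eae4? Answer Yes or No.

A fast-forward from e107433 to 7d7eae4 is possible iff e107433 is an ancestor of 7d7eae4.
Ancestors of 7d7eae4: {1c9a045, 7d7eae4, 83065a3, 8de118d, acbd356, bc1e590, e107433, e10a0c3}.
e107433 is among them, so fast-forward is possible.

Yes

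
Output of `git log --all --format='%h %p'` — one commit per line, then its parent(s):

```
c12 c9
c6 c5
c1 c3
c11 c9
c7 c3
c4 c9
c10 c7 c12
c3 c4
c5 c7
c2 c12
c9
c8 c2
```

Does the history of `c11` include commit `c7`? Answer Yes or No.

Ancestors of c11: {c11, c9}.
c7 is not in that set, so it is not an ancestor of c11.

No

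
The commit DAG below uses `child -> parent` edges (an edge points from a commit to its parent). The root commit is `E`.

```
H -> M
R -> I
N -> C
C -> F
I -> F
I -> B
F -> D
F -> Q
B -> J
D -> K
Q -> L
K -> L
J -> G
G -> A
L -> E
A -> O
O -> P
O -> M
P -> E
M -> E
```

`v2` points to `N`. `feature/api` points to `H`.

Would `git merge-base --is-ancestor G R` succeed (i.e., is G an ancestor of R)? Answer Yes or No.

Yes

Ancestors of R (commits reachable by following parents): {A, B, D, E, F, G, I, J, K, L, M, O, P, Q, R}.
G is in that set, so it is an ancestor of R.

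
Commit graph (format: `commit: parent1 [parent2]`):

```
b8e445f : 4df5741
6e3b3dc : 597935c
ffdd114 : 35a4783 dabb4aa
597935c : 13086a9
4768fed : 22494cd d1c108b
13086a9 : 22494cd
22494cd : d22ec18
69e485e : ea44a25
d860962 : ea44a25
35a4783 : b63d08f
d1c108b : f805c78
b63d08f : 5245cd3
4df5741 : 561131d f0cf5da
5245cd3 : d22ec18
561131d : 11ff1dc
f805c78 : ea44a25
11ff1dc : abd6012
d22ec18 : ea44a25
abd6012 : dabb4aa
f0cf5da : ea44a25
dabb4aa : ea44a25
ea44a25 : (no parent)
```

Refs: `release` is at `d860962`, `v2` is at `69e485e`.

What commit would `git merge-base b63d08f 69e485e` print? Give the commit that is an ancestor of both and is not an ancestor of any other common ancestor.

ea44a25

Ancestors of b63d08f: {5245cd3, b63d08f, d22ec18, ea44a25}.
Ancestors of 69e485e: {69e485e, ea44a25}.
Common ancestors: {ea44a25}.
The only common ancestor is ea44a25, so it is the merge base.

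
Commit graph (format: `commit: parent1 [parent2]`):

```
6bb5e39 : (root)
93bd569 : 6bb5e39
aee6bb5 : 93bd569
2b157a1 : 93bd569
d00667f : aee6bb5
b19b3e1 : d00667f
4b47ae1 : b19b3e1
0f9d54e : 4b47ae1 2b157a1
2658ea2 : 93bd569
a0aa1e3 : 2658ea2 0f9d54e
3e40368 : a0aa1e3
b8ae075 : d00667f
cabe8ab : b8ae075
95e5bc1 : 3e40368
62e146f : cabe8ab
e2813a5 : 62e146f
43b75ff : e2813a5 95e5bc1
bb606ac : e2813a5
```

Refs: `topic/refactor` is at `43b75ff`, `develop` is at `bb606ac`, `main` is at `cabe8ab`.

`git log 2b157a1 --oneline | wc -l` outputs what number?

3

Walking parent pointers from 2b157a1: reachable set = {2b157a1, 6bb5e39, 93bd569}.
That is 3 commits.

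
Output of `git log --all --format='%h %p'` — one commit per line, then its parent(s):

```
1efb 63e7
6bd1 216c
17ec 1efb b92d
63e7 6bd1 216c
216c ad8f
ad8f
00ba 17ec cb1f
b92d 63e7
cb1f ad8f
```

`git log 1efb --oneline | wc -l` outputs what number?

Walking parent pointers from 1efb: reachable set = {1efb, 216c, 63e7, 6bd1, ad8f}.
That is 5 commits.

5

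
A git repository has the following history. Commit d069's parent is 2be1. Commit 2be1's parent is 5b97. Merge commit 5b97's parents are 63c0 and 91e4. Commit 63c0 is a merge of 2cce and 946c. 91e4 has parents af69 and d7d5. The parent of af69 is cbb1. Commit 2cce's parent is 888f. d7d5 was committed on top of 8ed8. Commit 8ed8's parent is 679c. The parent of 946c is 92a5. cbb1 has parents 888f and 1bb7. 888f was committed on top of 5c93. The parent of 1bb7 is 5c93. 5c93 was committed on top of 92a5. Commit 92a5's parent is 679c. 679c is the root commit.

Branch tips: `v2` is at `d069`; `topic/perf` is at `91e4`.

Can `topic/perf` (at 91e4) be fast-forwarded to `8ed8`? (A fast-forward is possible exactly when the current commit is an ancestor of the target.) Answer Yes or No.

A fast-forward from 91e4 to 8ed8 is possible iff 91e4 is an ancestor of 8ed8.
Ancestors of 8ed8: {679c, 8ed8}.
91e4 is not among them, so fast-forward is not possible.

No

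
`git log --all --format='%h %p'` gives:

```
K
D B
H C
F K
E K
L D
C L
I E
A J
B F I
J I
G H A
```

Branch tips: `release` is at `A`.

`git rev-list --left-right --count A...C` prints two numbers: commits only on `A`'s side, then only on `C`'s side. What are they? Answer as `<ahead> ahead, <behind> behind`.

Reachable from A: {A, E, I, J, K}.
Reachable from C: {B, C, D, E, F, I, K, L}.
Only in A's history (ahead): {A, J} — 2.
Only in C's history (behind): {B, C, D, F, L} — 5.

2 ahead, 5 behind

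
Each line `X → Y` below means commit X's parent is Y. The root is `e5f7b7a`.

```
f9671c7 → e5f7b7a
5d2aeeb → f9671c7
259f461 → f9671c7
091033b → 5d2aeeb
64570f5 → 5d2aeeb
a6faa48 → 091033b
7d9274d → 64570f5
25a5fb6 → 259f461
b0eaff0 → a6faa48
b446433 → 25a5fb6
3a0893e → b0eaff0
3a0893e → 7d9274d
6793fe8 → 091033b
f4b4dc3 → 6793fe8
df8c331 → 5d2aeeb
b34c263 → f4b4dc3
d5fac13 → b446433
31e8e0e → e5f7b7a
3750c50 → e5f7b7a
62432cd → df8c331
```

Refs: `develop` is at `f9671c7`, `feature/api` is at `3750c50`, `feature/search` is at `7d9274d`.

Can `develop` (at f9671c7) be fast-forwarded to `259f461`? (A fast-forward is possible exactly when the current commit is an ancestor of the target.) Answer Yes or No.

Yes

A fast-forward from f9671c7 to 259f461 is possible iff f9671c7 is an ancestor of 259f461.
Ancestors of 259f461: {259f461, e5f7b7a, f9671c7}.
f9671c7 is among them, so fast-forward is possible.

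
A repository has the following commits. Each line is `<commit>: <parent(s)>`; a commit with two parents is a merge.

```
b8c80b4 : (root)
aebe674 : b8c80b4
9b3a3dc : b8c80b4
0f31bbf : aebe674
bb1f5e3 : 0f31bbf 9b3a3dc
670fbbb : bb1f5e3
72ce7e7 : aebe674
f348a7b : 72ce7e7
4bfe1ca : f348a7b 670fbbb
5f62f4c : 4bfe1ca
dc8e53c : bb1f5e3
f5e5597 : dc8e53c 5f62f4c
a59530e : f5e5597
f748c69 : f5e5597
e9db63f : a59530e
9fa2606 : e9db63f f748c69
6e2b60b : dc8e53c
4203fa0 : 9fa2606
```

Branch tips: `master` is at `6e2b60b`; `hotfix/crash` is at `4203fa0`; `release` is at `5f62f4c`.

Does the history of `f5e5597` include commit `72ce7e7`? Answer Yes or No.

Ancestors of f5e5597 (commits reachable by following parents): {0f31bbf, 4bfe1ca, 5f62f4c, 670fbbb, 72ce7e7, 9b3a3dc, aebe674, b8c80b4, bb1f5e3, dc8e53c, f348a7b, f5e5597}.
72ce7e7 is in that set, so it is an ancestor of f5e5597.

Yes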